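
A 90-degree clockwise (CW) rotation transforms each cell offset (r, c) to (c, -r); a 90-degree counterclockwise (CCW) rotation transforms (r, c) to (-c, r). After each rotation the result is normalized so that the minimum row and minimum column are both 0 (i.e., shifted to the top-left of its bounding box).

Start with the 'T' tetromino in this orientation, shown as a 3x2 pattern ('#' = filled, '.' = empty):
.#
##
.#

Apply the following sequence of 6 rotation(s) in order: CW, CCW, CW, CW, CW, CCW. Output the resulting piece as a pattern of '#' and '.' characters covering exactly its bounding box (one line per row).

Answer: #.
##
#.

Derivation:
Start:
.#
##
.#
After rotation 1 (CW):
.#.
###
After rotation 2 (CCW):
.#
##
.#
After rotation 3 (CW):
.#.
###
After rotation 4 (CW):
#.
##
#.
After rotation 5 (CW):
###
.#.
After rotation 6 (CCW):
#.
##
#.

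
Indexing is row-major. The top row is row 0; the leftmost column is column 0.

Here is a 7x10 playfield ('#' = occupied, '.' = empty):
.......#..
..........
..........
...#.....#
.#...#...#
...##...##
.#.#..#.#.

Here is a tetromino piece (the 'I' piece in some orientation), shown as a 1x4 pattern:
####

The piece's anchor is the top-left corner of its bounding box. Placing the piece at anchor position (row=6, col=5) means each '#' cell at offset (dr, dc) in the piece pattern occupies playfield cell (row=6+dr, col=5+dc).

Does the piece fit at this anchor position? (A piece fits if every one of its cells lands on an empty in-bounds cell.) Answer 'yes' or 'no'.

Answer: no

Derivation:
Check each piece cell at anchor (6, 5):
  offset (0,0) -> (6,5): empty -> OK
  offset (0,1) -> (6,6): occupied ('#') -> FAIL
  offset (0,2) -> (6,7): empty -> OK
  offset (0,3) -> (6,8): occupied ('#') -> FAIL
All cells valid: no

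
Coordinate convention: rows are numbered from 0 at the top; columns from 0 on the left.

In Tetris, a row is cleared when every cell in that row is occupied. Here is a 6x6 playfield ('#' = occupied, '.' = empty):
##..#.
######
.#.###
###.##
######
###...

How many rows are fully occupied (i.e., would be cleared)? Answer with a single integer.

Check each row:
  row 0: 3 empty cells -> not full
  row 1: 0 empty cells -> FULL (clear)
  row 2: 2 empty cells -> not full
  row 3: 1 empty cell -> not full
  row 4: 0 empty cells -> FULL (clear)
  row 5: 3 empty cells -> not full
Total rows cleared: 2

Answer: 2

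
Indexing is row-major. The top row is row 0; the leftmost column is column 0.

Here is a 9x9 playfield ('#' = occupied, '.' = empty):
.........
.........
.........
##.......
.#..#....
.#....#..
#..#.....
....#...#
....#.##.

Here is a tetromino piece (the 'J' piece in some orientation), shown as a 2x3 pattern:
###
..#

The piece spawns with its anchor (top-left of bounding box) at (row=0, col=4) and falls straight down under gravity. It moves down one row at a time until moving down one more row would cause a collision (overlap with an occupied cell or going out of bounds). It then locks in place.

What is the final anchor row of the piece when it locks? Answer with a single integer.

Spawn at (row=0, col=4). Try each row:
  row 0: fits
  row 1: fits
  row 2: fits
  row 3: fits
  row 4: blocked -> lock at row 3

Answer: 3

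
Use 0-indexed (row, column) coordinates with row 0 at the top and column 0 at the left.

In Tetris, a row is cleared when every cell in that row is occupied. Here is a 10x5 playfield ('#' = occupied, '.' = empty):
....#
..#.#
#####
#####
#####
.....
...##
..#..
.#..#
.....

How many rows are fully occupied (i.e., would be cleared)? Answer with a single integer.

Answer: 3

Derivation:
Check each row:
  row 0: 4 empty cells -> not full
  row 1: 3 empty cells -> not full
  row 2: 0 empty cells -> FULL (clear)
  row 3: 0 empty cells -> FULL (clear)
  row 4: 0 empty cells -> FULL (clear)
  row 5: 5 empty cells -> not full
  row 6: 3 empty cells -> not full
  row 7: 4 empty cells -> not full
  row 8: 3 empty cells -> not full
  row 9: 5 empty cells -> not full
Total rows cleared: 3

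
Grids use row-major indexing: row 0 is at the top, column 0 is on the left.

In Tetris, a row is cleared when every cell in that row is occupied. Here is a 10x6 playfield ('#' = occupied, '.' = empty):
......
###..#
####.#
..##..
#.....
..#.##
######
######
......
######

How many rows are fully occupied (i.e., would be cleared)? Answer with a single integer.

Check each row:
  row 0: 6 empty cells -> not full
  row 1: 2 empty cells -> not full
  row 2: 1 empty cell -> not full
  row 3: 4 empty cells -> not full
  row 4: 5 empty cells -> not full
  row 5: 3 empty cells -> not full
  row 6: 0 empty cells -> FULL (clear)
  row 7: 0 empty cells -> FULL (clear)
  row 8: 6 empty cells -> not full
  row 9: 0 empty cells -> FULL (clear)
Total rows cleared: 3

Answer: 3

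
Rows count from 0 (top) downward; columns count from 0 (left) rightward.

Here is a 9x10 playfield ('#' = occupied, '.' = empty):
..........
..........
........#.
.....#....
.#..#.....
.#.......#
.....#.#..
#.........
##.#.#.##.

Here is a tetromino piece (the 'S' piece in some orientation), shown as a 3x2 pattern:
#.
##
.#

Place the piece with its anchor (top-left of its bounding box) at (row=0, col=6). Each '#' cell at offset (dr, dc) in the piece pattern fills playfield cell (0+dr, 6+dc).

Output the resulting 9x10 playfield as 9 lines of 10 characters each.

Answer: ......#...
......##..
.......##.
.....#....
.#..#.....
.#.......#
.....#.#..
#.........
##.#.#.##.

Derivation:
Fill (0+0,6+0) = (0,6)
Fill (0+1,6+0) = (1,6)
Fill (0+1,6+1) = (1,7)
Fill (0+2,6+1) = (2,7)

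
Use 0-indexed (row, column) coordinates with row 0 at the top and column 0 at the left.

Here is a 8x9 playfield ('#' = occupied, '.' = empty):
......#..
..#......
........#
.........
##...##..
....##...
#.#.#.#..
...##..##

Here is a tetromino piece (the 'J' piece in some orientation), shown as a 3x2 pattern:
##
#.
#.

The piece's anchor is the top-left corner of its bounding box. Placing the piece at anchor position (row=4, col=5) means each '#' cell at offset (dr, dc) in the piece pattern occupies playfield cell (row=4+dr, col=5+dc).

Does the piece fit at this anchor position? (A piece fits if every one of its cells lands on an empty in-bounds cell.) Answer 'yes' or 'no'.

Check each piece cell at anchor (4, 5):
  offset (0,0) -> (4,5): occupied ('#') -> FAIL
  offset (0,1) -> (4,6): occupied ('#') -> FAIL
  offset (1,0) -> (5,5): occupied ('#') -> FAIL
  offset (2,0) -> (6,5): empty -> OK
All cells valid: no

Answer: no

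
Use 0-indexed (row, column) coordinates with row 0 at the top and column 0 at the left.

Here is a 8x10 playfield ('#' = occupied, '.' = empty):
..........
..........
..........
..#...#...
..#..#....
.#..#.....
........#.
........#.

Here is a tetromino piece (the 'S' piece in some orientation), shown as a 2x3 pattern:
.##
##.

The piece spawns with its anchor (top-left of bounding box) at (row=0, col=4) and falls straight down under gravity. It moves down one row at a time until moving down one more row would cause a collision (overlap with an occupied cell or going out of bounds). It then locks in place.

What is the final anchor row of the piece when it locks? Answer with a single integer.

Spawn at (row=0, col=4). Try each row:
  row 0: fits
  row 1: fits
  row 2: fits
  row 3: blocked -> lock at row 2

Answer: 2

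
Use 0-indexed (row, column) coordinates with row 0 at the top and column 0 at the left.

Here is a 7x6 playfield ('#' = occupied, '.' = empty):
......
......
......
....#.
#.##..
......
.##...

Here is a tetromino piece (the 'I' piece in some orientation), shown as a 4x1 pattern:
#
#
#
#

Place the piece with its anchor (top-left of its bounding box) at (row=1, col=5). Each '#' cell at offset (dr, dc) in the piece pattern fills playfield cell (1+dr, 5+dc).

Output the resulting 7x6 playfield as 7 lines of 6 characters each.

Fill (1+0,5+0) = (1,5)
Fill (1+1,5+0) = (2,5)
Fill (1+2,5+0) = (3,5)
Fill (1+3,5+0) = (4,5)

Answer: ......
.....#
.....#
....##
#.##.#
......
.##...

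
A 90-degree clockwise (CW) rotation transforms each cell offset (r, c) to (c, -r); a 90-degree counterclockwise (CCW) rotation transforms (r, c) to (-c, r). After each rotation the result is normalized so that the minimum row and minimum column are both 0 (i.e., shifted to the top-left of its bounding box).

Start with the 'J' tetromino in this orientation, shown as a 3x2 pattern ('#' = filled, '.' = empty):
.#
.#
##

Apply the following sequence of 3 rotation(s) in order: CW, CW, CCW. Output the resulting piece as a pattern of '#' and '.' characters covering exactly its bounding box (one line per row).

Start:
.#
.#
##
After rotation 1 (CW):
#..
###
After rotation 2 (CW):
##
#.
#.
After rotation 3 (CCW):
#..
###

Answer: #..
###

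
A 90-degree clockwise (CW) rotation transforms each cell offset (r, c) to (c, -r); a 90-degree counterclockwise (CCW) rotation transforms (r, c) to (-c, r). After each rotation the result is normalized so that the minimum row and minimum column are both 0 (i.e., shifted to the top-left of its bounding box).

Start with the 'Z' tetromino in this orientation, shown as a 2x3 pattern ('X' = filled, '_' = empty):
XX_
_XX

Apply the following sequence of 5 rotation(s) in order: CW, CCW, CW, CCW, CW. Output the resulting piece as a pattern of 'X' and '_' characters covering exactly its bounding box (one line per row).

Start:
XX_
_XX
After rotation 1 (CW):
_X
XX
X_
After rotation 2 (CCW):
XX_
_XX
After rotation 3 (CW):
_X
XX
X_
After rotation 4 (CCW):
XX_
_XX
After rotation 5 (CW):
_X
XX
X_

Answer: _X
XX
X_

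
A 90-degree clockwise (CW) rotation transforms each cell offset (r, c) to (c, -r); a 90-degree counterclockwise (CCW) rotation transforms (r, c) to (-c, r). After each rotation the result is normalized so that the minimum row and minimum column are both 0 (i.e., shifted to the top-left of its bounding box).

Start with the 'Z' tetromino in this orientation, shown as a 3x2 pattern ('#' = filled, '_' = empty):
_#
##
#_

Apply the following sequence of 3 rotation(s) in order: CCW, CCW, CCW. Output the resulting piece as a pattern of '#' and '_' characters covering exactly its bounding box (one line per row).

Start:
_#
##
#_
After rotation 1 (CCW):
##_
_##
After rotation 2 (CCW):
_#
##
#_
After rotation 3 (CCW):
##_
_##

Answer: ##_
_##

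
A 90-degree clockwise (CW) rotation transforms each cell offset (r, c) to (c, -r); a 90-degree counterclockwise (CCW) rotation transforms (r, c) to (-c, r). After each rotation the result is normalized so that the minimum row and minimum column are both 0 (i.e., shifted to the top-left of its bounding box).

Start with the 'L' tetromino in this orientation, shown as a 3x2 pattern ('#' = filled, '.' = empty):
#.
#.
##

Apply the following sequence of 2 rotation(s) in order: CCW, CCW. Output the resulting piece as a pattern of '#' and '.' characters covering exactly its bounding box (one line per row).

Answer: ##
.#
.#

Derivation:
Start:
#.
#.
##
After rotation 1 (CCW):
..#
###
After rotation 2 (CCW):
##
.#
.#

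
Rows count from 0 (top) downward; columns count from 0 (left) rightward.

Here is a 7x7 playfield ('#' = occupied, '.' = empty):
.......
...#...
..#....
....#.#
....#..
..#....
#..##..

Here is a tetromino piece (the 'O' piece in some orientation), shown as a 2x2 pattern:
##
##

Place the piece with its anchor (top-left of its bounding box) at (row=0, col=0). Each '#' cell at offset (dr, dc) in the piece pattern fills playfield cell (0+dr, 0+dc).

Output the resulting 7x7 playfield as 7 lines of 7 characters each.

Answer: ##.....
##.#...
..#....
....#.#
....#..
..#....
#..##..

Derivation:
Fill (0+0,0+0) = (0,0)
Fill (0+0,0+1) = (0,1)
Fill (0+1,0+0) = (1,0)
Fill (0+1,0+1) = (1,1)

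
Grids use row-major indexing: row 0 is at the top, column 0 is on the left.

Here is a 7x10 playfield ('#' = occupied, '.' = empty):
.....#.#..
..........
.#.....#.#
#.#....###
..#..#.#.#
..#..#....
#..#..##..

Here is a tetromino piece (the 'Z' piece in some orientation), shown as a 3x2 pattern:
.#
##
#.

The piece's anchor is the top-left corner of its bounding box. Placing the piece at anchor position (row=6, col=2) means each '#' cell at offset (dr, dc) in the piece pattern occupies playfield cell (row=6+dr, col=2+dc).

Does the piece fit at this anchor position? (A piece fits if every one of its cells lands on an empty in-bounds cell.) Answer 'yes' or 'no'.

Answer: no

Derivation:
Check each piece cell at anchor (6, 2):
  offset (0,1) -> (6,3): occupied ('#') -> FAIL
  offset (1,0) -> (7,2): out of bounds -> FAIL
  offset (1,1) -> (7,3): out of bounds -> FAIL
  offset (2,0) -> (8,2): out of bounds -> FAIL
All cells valid: no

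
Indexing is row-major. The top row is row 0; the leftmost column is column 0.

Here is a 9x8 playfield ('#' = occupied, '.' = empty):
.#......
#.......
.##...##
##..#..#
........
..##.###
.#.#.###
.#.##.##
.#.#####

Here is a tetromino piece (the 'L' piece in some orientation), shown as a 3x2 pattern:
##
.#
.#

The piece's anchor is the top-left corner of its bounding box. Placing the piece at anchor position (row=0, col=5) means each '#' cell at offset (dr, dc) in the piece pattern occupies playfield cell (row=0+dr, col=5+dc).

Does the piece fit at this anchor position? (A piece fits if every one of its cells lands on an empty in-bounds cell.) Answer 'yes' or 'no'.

Check each piece cell at anchor (0, 5):
  offset (0,0) -> (0,5): empty -> OK
  offset (0,1) -> (0,6): empty -> OK
  offset (1,1) -> (1,6): empty -> OK
  offset (2,1) -> (2,6): occupied ('#') -> FAIL
All cells valid: no

Answer: no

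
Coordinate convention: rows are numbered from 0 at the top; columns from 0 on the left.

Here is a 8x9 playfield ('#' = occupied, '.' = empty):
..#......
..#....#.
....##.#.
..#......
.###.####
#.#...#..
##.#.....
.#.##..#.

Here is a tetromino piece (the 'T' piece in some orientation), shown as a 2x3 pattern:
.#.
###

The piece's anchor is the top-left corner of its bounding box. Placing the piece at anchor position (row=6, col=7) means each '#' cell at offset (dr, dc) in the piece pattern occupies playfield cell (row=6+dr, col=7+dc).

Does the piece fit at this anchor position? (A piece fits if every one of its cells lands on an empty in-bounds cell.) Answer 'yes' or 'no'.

Check each piece cell at anchor (6, 7):
  offset (0,1) -> (6,8): empty -> OK
  offset (1,0) -> (7,7): occupied ('#') -> FAIL
  offset (1,1) -> (7,8): empty -> OK
  offset (1,2) -> (7,9): out of bounds -> FAIL
All cells valid: no

Answer: no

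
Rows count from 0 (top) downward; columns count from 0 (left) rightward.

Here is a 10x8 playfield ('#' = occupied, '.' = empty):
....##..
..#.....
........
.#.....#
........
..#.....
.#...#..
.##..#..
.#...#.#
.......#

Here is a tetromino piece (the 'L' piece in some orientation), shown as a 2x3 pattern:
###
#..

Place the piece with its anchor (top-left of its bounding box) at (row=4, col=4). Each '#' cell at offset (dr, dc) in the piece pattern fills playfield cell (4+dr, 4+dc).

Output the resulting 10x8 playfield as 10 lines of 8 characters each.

Answer: ....##..
..#.....
........
.#.....#
....###.
..#.#...
.#...#..
.##..#..
.#...#.#
.......#

Derivation:
Fill (4+0,4+0) = (4,4)
Fill (4+0,4+1) = (4,5)
Fill (4+0,4+2) = (4,6)
Fill (4+1,4+0) = (5,4)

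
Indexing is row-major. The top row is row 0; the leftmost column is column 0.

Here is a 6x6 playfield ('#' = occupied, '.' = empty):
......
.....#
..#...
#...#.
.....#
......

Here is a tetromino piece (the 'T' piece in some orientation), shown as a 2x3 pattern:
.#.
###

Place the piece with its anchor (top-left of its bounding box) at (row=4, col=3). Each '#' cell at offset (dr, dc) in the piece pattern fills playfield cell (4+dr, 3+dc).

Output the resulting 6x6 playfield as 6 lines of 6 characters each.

Fill (4+0,3+1) = (4,4)
Fill (4+1,3+0) = (5,3)
Fill (4+1,3+1) = (5,4)
Fill (4+1,3+2) = (5,5)

Answer: ......
.....#
..#...
#...#.
....##
...###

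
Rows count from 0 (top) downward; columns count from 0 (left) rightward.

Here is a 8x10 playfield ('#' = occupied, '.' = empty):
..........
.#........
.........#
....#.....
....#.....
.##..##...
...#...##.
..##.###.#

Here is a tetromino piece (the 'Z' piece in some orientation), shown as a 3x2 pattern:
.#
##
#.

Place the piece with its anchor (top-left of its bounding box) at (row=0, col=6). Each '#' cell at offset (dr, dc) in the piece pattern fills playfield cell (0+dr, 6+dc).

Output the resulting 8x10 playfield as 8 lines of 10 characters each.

Answer: .......#..
.#....##..
......#..#
....#.....
....#.....
.##..##...
...#...##.
..##.###.#

Derivation:
Fill (0+0,6+1) = (0,7)
Fill (0+1,6+0) = (1,6)
Fill (0+1,6+1) = (1,7)
Fill (0+2,6+0) = (2,6)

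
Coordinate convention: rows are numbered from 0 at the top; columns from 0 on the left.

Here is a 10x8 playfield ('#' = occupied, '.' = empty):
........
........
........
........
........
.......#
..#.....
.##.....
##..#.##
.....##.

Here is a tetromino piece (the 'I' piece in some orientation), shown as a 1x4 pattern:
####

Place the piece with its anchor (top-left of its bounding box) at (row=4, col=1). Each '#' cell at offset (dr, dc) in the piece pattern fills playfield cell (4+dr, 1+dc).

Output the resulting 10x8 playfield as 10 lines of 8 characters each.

Fill (4+0,1+0) = (4,1)
Fill (4+0,1+1) = (4,2)
Fill (4+0,1+2) = (4,3)
Fill (4+0,1+3) = (4,4)

Answer: ........
........
........
........
.####...
.......#
..#.....
.##.....
##..#.##
.....##.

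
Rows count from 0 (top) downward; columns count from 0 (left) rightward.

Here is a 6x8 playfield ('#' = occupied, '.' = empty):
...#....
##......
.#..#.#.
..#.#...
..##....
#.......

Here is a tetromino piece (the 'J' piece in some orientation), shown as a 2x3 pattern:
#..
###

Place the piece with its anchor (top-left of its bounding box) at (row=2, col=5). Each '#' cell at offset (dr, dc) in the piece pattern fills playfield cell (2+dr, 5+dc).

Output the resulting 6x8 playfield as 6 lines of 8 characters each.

Fill (2+0,5+0) = (2,5)
Fill (2+1,5+0) = (3,5)
Fill (2+1,5+1) = (3,6)
Fill (2+1,5+2) = (3,7)

Answer: ...#....
##......
.#..###.
..#.####
..##....
#.......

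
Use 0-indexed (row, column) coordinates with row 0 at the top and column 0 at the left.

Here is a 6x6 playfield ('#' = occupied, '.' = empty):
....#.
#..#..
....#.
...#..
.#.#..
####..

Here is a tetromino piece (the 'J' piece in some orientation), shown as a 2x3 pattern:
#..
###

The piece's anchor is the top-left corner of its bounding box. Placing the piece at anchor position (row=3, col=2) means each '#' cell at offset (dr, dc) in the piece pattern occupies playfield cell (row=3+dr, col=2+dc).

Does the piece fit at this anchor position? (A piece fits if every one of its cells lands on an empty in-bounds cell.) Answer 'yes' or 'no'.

Answer: no

Derivation:
Check each piece cell at anchor (3, 2):
  offset (0,0) -> (3,2): empty -> OK
  offset (1,0) -> (4,2): empty -> OK
  offset (1,1) -> (4,3): occupied ('#') -> FAIL
  offset (1,2) -> (4,4): empty -> OK
All cells valid: no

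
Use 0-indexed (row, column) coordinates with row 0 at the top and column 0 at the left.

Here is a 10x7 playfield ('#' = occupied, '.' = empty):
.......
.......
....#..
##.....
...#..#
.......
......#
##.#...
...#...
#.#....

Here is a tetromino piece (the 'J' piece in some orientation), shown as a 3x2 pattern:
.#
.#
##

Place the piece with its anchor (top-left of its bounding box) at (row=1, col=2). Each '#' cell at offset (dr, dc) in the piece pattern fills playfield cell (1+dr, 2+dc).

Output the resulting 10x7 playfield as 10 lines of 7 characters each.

Answer: .......
...#...
...##..
####...
...#..#
.......
......#
##.#...
...#...
#.#....

Derivation:
Fill (1+0,2+1) = (1,3)
Fill (1+1,2+1) = (2,3)
Fill (1+2,2+0) = (3,2)
Fill (1+2,2+1) = (3,3)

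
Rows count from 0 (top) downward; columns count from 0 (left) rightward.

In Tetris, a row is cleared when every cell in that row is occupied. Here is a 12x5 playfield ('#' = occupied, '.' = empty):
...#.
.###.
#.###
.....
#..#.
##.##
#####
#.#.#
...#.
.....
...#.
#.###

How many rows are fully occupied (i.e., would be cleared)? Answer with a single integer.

Check each row:
  row 0: 4 empty cells -> not full
  row 1: 2 empty cells -> not full
  row 2: 1 empty cell -> not full
  row 3: 5 empty cells -> not full
  row 4: 3 empty cells -> not full
  row 5: 1 empty cell -> not full
  row 6: 0 empty cells -> FULL (clear)
  row 7: 2 empty cells -> not full
  row 8: 4 empty cells -> not full
  row 9: 5 empty cells -> not full
  row 10: 4 empty cells -> not full
  row 11: 1 empty cell -> not full
Total rows cleared: 1

Answer: 1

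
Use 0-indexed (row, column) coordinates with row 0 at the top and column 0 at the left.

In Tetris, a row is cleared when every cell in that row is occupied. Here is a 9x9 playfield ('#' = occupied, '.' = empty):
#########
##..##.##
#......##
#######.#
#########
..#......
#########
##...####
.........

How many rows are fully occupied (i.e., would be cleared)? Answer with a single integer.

Check each row:
  row 0: 0 empty cells -> FULL (clear)
  row 1: 3 empty cells -> not full
  row 2: 6 empty cells -> not full
  row 3: 1 empty cell -> not full
  row 4: 0 empty cells -> FULL (clear)
  row 5: 8 empty cells -> not full
  row 6: 0 empty cells -> FULL (clear)
  row 7: 3 empty cells -> not full
  row 8: 9 empty cells -> not full
Total rows cleared: 3

Answer: 3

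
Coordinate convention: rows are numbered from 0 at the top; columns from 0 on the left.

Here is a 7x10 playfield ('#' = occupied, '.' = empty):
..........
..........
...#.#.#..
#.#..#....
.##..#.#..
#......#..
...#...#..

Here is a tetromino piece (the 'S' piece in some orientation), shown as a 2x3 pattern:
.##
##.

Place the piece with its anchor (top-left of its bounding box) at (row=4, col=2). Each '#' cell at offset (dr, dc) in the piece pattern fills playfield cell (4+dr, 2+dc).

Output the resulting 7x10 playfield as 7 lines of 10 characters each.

Fill (4+0,2+1) = (4,3)
Fill (4+0,2+2) = (4,4)
Fill (4+1,2+0) = (5,2)
Fill (4+1,2+1) = (5,3)

Answer: ..........
..........
...#.#.#..
#.#..#....
.#####.#..
#.##...#..
...#...#..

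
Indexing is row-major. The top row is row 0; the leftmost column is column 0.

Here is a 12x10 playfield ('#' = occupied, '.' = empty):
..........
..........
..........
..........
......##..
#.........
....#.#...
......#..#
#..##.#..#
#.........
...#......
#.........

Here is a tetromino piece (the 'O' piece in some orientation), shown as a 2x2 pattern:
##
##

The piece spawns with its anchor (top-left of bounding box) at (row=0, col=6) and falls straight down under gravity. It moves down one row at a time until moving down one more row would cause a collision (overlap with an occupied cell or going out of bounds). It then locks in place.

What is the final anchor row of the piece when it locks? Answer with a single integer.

Answer: 2

Derivation:
Spawn at (row=0, col=6). Try each row:
  row 0: fits
  row 1: fits
  row 2: fits
  row 3: blocked -> lock at row 2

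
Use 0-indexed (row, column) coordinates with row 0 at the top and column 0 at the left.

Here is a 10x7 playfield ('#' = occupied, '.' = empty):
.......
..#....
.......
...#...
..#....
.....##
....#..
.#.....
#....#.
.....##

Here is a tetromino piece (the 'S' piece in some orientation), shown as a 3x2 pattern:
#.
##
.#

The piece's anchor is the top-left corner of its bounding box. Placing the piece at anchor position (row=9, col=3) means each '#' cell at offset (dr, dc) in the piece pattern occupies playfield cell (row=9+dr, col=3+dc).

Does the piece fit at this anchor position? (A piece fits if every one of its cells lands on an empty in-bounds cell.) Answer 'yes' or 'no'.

Check each piece cell at anchor (9, 3):
  offset (0,0) -> (9,3): empty -> OK
  offset (1,0) -> (10,3): out of bounds -> FAIL
  offset (1,1) -> (10,4): out of bounds -> FAIL
  offset (2,1) -> (11,4): out of bounds -> FAIL
All cells valid: no

Answer: no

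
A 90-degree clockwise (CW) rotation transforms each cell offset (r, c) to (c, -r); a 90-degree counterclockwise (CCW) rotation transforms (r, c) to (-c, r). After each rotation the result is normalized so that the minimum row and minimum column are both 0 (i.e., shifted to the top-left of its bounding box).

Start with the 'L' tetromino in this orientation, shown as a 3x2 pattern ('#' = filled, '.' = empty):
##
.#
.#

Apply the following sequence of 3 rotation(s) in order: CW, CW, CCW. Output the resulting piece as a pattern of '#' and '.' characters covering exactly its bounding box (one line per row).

Answer: ..#
###

Derivation:
Start:
##
.#
.#
After rotation 1 (CW):
..#
###
After rotation 2 (CW):
#.
#.
##
After rotation 3 (CCW):
..#
###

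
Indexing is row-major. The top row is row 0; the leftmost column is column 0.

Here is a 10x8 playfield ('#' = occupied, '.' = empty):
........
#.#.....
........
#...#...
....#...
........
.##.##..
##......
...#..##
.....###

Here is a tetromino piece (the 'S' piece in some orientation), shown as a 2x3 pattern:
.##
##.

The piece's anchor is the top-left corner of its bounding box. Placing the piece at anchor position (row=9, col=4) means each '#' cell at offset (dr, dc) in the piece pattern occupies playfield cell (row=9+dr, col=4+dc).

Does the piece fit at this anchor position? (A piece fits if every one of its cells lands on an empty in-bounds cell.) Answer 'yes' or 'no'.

Answer: no

Derivation:
Check each piece cell at anchor (9, 4):
  offset (0,1) -> (9,5): occupied ('#') -> FAIL
  offset (0,2) -> (9,6): occupied ('#') -> FAIL
  offset (1,0) -> (10,4): out of bounds -> FAIL
  offset (1,1) -> (10,5): out of bounds -> FAIL
All cells valid: no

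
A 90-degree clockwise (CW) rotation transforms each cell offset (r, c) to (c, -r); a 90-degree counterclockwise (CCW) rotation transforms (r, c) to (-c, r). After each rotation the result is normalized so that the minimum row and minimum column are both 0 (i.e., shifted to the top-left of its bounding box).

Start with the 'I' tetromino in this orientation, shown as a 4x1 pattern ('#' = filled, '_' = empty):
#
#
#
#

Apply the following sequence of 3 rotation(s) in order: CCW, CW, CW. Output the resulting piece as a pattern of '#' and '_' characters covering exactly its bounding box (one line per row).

Start:
#
#
#
#
After rotation 1 (CCW):
####
After rotation 2 (CW):
#
#
#
#
After rotation 3 (CW):
####

Answer: ####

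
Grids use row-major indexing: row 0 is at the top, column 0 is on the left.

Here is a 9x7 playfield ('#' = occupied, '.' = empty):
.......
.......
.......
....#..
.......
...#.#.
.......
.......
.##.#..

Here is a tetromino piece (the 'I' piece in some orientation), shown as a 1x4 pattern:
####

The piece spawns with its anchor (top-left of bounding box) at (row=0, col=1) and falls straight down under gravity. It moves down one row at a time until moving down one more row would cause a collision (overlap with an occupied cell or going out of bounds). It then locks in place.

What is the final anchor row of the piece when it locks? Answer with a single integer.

Answer: 2

Derivation:
Spawn at (row=0, col=1). Try each row:
  row 0: fits
  row 1: fits
  row 2: fits
  row 3: blocked -> lock at row 2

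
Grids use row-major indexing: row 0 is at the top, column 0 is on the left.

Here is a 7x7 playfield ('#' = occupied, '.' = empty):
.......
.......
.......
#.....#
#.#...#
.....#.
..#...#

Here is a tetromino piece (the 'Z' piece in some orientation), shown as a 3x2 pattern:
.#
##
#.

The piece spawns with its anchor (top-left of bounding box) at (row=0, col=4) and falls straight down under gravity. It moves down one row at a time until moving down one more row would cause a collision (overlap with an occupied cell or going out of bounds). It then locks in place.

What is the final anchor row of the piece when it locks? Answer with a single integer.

Spawn at (row=0, col=4). Try each row:
  row 0: fits
  row 1: fits
  row 2: fits
  row 3: fits
  row 4: blocked -> lock at row 3

Answer: 3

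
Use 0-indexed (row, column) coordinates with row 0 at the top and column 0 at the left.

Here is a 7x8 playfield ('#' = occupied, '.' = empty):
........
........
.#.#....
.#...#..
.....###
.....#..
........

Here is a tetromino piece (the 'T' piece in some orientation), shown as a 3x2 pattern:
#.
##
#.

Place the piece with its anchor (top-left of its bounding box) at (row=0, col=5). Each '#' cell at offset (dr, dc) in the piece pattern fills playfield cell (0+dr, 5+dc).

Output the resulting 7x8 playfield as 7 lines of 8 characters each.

Fill (0+0,5+0) = (0,5)
Fill (0+1,5+0) = (1,5)
Fill (0+1,5+1) = (1,6)
Fill (0+2,5+0) = (2,5)

Answer: .....#..
.....##.
.#.#.#..
.#...#..
.....###
.....#..
........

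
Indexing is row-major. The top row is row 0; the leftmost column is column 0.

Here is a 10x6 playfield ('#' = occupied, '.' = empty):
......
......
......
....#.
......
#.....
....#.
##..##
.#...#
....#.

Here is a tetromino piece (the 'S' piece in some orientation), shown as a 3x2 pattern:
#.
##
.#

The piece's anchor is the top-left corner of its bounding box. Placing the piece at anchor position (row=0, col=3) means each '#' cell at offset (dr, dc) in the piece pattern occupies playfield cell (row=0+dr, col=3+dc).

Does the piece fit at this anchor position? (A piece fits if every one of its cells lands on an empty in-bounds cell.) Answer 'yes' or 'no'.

Answer: yes

Derivation:
Check each piece cell at anchor (0, 3):
  offset (0,0) -> (0,3): empty -> OK
  offset (1,0) -> (1,3): empty -> OK
  offset (1,1) -> (1,4): empty -> OK
  offset (2,1) -> (2,4): empty -> OK
All cells valid: yes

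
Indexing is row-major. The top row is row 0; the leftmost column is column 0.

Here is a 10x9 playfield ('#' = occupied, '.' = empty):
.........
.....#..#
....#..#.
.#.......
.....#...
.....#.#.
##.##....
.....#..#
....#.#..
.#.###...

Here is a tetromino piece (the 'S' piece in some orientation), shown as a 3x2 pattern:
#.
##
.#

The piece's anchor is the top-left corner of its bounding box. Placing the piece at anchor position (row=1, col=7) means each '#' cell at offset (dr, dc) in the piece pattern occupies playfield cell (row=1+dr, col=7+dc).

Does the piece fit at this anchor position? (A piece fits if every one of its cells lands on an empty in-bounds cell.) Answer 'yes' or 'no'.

Check each piece cell at anchor (1, 7):
  offset (0,0) -> (1,7): empty -> OK
  offset (1,0) -> (2,7): occupied ('#') -> FAIL
  offset (1,1) -> (2,8): empty -> OK
  offset (2,1) -> (3,8): empty -> OK
All cells valid: no

Answer: no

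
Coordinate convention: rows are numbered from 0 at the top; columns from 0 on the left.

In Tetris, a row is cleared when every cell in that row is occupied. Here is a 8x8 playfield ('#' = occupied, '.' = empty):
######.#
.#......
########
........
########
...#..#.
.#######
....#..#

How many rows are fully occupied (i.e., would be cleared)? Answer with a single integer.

Check each row:
  row 0: 1 empty cell -> not full
  row 1: 7 empty cells -> not full
  row 2: 0 empty cells -> FULL (clear)
  row 3: 8 empty cells -> not full
  row 4: 0 empty cells -> FULL (clear)
  row 5: 6 empty cells -> not full
  row 6: 1 empty cell -> not full
  row 7: 6 empty cells -> not full
Total rows cleared: 2

Answer: 2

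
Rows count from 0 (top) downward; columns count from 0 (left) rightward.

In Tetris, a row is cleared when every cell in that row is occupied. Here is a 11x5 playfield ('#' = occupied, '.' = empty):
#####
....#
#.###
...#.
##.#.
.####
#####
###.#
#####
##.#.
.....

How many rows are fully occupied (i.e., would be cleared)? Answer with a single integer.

Check each row:
  row 0: 0 empty cells -> FULL (clear)
  row 1: 4 empty cells -> not full
  row 2: 1 empty cell -> not full
  row 3: 4 empty cells -> not full
  row 4: 2 empty cells -> not full
  row 5: 1 empty cell -> not full
  row 6: 0 empty cells -> FULL (clear)
  row 7: 1 empty cell -> not full
  row 8: 0 empty cells -> FULL (clear)
  row 9: 2 empty cells -> not full
  row 10: 5 empty cells -> not full
Total rows cleared: 3

Answer: 3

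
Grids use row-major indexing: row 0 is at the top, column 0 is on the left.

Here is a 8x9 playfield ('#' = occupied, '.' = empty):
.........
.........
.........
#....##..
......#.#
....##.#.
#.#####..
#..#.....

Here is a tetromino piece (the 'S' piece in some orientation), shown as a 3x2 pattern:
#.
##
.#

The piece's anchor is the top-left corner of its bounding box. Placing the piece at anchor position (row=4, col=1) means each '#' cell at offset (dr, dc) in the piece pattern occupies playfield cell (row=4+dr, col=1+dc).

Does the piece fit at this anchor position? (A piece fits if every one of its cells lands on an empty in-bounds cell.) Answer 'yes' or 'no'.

Check each piece cell at anchor (4, 1):
  offset (0,0) -> (4,1): empty -> OK
  offset (1,0) -> (5,1): empty -> OK
  offset (1,1) -> (5,2): empty -> OK
  offset (2,1) -> (6,2): occupied ('#') -> FAIL
All cells valid: no

Answer: no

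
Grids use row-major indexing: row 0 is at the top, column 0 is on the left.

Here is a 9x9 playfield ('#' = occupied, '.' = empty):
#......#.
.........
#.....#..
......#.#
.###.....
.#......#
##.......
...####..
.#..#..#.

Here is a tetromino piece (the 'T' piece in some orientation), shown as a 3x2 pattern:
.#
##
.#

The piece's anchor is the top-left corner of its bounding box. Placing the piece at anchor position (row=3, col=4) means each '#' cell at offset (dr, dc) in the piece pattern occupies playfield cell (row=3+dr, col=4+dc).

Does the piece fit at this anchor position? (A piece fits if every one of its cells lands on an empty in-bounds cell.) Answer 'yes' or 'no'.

Answer: yes

Derivation:
Check each piece cell at anchor (3, 4):
  offset (0,1) -> (3,5): empty -> OK
  offset (1,0) -> (4,4): empty -> OK
  offset (1,1) -> (4,5): empty -> OK
  offset (2,1) -> (5,5): empty -> OK
All cells valid: yes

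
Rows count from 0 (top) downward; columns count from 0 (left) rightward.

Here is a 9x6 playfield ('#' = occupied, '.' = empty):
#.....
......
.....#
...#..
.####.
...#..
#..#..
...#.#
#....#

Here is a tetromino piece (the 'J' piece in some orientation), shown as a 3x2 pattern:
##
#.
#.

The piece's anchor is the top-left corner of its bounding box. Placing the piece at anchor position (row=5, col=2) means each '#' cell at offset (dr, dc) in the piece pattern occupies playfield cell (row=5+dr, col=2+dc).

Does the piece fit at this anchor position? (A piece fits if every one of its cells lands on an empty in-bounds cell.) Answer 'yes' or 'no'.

Check each piece cell at anchor (5, 2):
  offset (0,0) -> (5,2): empty -> OK
  offset (0,1) -> (5,3): occupied ('#') -> FAIL
  offset (1,0) -> (6,2): empty -> OK
  offset (2,0) -> (7,2): empty -> OK
All cells valid: no

Answer: no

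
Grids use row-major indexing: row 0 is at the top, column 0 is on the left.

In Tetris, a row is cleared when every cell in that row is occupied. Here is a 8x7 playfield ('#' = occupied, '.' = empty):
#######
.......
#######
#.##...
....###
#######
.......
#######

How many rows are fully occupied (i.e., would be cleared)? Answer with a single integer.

Answer: 4

Derivation:
Check each row:
  row 0: 0 empty cells -> FULL (clear)
  row 1: 7 empty cells -> not full
  row 2: 0 empty cells -> FULL (clear)
  row 3: 4 empty cells -> not full
  row 4: 4 empty cells -> not full
  row 5: 0 empty cells -> FULL (clear)
  row 6: 7 empty cells -> not full
  row 7: 0 empty cells -> FULL (clear)
Total rows cleared: 4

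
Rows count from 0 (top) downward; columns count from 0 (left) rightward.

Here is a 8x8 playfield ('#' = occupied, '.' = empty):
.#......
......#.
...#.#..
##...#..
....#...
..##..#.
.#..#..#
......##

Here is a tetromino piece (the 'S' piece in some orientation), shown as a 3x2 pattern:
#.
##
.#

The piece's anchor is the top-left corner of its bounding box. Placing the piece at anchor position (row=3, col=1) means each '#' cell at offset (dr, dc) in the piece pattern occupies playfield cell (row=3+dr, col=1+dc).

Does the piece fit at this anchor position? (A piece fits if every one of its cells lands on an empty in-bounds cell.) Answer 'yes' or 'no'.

Answer: no

Derivation:
Check each piece cell at anchor (3, 1):
  offset (0,0) -> (3,1): occupied ('#') -> FAIL
  offset (1,0) -> (4,1): empty -> OK
  offset (1,1) -> (4,2): empty -> OK
  offset (2,1) -> (5,2): occupied ('#') -> FAIL
All cells valid: no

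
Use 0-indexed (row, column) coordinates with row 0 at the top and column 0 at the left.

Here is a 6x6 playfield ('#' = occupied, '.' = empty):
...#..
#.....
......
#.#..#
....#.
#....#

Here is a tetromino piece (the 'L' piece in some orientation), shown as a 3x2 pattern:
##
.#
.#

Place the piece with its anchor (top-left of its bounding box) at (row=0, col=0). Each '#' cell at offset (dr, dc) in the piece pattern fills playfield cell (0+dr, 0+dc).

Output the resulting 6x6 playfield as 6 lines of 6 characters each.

Fill (0+0,0+0) = (0,0)
Fill (0+0,0+1) = (0,1)
Fill (0+1,0+1) = (1,1)
Fill (0+2,0+1) = (2,1)

Answer: ##.#..
##....
.#....
#.#..#
....#.
#....#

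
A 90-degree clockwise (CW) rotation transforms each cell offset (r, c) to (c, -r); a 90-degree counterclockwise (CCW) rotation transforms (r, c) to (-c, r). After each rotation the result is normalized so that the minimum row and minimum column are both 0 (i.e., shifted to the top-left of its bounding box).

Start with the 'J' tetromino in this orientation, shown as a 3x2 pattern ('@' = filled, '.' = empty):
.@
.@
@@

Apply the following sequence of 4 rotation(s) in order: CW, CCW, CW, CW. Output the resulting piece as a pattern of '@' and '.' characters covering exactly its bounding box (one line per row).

Start:
.@
.@
@@
After rotation 1 (CW):
@..
@@@
After rotation 2 (CCW):
.@
.@
@@
After rotation 3 (CW):
@..
@@@
After rotation 4 (CW):
@@
@.
@.

Answer: @@
@.
@.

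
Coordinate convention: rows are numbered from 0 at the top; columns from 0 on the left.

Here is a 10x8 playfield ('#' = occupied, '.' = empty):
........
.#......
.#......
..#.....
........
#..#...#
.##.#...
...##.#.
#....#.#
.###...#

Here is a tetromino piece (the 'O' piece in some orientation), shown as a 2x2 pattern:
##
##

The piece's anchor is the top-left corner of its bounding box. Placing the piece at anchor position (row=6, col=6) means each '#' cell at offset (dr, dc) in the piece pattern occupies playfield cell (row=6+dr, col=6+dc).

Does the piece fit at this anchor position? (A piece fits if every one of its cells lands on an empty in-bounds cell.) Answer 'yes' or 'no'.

Check each piece cell at anchor (6, 6):
  offset (0,0) -> (6,6): empty -> OK
  offset (0,1) -> (6,7): empty -> OK
  offset (1,0) -> (7,6): occupied ('#') -> FAIL
  offset (1,1) -> (7,7): empty -> OK
All cells valid: no

Answer: no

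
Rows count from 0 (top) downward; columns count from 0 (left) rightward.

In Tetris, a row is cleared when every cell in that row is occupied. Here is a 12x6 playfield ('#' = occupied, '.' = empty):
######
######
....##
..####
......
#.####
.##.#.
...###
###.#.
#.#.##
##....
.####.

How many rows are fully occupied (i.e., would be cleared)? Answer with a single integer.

Answer: 2

Derivation:
Check each row:
  row 0: 0 empty cells -> FULL (clear)
  row 1: 0 empty cells -> FULL (clear)
  row 2: 4 empty cells -> not full
  row 3: 2 empty cells -> not full
  row 4: 6 empty cells -> not full
  row 5: 1 empty cell -> not full
  row 6: 3 empty cells -> not full
  row 7: 3 empty cells -> not full
  row 8: 2 empty cells -> not full
  row 9: 2 empty cells -> not full
  row 10: 4 empty cells -> not full
  row 11: 2 empty cells -> not full
Total rows cleared: 2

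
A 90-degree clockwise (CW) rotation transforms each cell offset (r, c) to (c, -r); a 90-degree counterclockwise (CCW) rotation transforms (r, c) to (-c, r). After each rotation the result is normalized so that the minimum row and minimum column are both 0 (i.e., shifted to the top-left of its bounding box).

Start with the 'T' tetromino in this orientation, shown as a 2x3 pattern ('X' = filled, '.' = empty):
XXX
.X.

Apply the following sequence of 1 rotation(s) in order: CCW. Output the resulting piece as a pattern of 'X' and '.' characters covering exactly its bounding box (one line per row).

Answer: X.
XX
X.

Derivation:
Start:
XXX
.X.
After rotation 1 (CCW):
X.
XX
X.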